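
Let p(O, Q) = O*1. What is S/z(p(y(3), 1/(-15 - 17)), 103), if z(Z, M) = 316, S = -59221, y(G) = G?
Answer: -59221/316 ≈ -187.41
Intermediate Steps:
p(O, Q) = O
S/z(p(y(3), 1/(-15 - 17)), 103) = -59221/316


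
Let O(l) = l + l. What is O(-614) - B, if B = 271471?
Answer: -272699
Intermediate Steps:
O(l) = 2*l
O(-614) - B = 2*(-614) - 1*271471 = -1228 - 271471 = -272699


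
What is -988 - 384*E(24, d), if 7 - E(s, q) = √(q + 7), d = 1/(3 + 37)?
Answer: -3676 + 96*√2810/5 ≈ -2658.2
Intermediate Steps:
d = 1/40 ≈ 0.025000
E(s, q) = 7 - √(7 + q) (E(s, q) = 7 - √(q + 7) = 7 - √(7 + q))
-988 - 384*E(24, d) = -988 - 384*(7 - √(7 + 1/40)) = -988 - 384*(7 - √(281/40)) = -988 - 384*(7 - √2810/20) = -988 + (-2688 + 96*√2810/5) = -3676 + 96*√2810/5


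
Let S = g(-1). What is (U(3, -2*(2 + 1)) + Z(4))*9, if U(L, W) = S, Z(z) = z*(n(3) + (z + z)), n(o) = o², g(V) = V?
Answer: 603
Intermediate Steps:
Z(z) = z*(9 + 2*z) (Z(z) = z*(3² + (z + z)) = z*(9 + 2*z))
S = -1
U(L, W) = -1
(U(3, -2*(2 + 1)) + Z(4))*9 = (-1 + 4*(9 + 2*4))*9 = (-1 + 4*(9 + 8))*9 = (-1 + 4*17)*9 = (-1 + 68)*9 = 67*9 = 603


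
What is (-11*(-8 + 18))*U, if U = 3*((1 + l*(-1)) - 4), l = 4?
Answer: 2310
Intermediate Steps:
U = -21 (U = 3*((1 + 4*(-1)) - 4) = 3*((1 - 4) - 4) = 3*(-3 - 4) = 3*(-7) = -21)
(-11*(-8 + 18))*U = -11*(-8 + 18)*(-21) = -11*10*(-21) = -110*(-21) = 2310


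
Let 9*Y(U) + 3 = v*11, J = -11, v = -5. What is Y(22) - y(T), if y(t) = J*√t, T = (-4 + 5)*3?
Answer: -58/9 + 11*√3 ≈ 12.608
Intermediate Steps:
T = 3 (T = 1*3 = 3)
Y(U) = -58/9 (Y(U) = -⅓ + (-5*11)/9 = -⅓ + (⅑)*(-55) = -⅓ - 55/9 = -58/9)
y(t) = -11*√t
Y(22) - y(T) = -58/9 - (-11)*√3 = -58/9 + 11*√3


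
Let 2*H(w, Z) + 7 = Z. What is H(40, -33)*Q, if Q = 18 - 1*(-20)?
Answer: -760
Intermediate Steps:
Q = 38 (Q = 18 + 20 = 38)
H(w, Z) = -7/2 + Z/2
H(40, -33)*Q = (-7/2 + (1/2)*(-33))*38 = (-7/2 - 33/2)*38 = -20*38 = -760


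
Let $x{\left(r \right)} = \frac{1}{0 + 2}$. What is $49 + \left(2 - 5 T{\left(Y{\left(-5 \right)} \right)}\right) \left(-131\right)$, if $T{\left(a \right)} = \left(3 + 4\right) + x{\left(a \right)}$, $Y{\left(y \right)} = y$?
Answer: $\frac{9399}{2} \approx 4699.5$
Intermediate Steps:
$x{\left(r \right)} = \frac{1}{2}$
$T{\left(a \right)} = \frac{15}{2}$ ($T{\left(a \right)} = \left(3 + 4\right) + \frac{1}{2} = 7 + \frac{1}{2} = \frac{15}{2}$)
$49 + \left(2 - 5 T{\left(Y{\left(-5 \right)} \right)}\right) \left(-131\right) = 49 + \left(2 - \frac{75}{2}\right) \left(-131\right) = 49 - - \frac{9301}{2} = 49 + \frac{9301}{2} = \frac{9399}{2}$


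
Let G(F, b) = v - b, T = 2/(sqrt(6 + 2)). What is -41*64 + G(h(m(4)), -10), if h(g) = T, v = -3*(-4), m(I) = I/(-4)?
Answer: -2602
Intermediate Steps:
m(I) = -I/4 (m(I) = I*(-1/4) = -I/4)
v = 12
T = sqrt(2)/2 (T = 2/(sqrt(8)) = 2/((2*sqrt(2))) = 2*(sqrt(2)/4) = sqrt(2)/2 ≈ 0.70711)
h(g) = sqrt(2)/2
G(F, b) = 12 - b
-41*64 + G(h(m(4)), -10) = -41*64 + (12 - 1*(-10)) = -2624 + (12 + 10) = -2624 + 22 = -2602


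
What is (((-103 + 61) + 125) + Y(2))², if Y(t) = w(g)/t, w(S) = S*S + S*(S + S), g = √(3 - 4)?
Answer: 26569/4 ≈ 6642.3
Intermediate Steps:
g = I (g = √(-1) = I ≈ 1.0*I)
w(S) = 3*S² (w(S) = S² + S*(2*S) = S² + 2*S² = 3*S²)
Y(t) = -3/t (Y(t) = (3*I²)/t = (3*(-1))/t = -3/t)
(((-103 + 61) + 125) + Y(2))² = (((-103 + 61) + 125) - 3/2)² = ((-42 + 125) - 3*½)² = (83 - 3/2)² = (163/2)² = 26569/4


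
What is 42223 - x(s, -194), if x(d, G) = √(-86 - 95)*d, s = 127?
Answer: 42223 - 127*I*√181 ≈ 42223.0 - 1708.6*I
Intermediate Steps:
x(d, G) = I*d*√181 (x(d, G) = √(-181)*d = (I*√181)*d = I*d*√181)
42223 - x(s, -194) = 42223 - I*127*√181 = 42223 - 127*I*√181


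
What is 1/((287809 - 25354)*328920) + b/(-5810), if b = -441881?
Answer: 3814612790407241/50155811886600 ≈ 76.055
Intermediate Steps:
1/((287809 - 25354)*328920) + b/(-5810) = 1/((287809 - 25354)*328920) - 441881/(-5810) = (1/328920)/262455 - 441881*(-1/5810) = (1/262455)*(1/328920) + 441881/5810 = 1/86326698600 + 441881/5810 = 3814612790407241/50155811886600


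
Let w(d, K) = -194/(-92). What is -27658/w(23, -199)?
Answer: -1272268/97 ≈ -13116.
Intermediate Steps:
w(d, K) = 97/46 (w(d, K) = -194*(-1/92) = 97/46)
-27658/w(23, -199) = -27658/97/46 = -27658*46/97 = -1272268/97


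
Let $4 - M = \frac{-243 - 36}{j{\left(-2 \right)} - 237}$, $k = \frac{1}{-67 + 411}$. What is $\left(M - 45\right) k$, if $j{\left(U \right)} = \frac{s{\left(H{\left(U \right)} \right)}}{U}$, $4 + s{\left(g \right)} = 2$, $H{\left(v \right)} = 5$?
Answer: $- \frac{9955}{81184} \approx -0.12262$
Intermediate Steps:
$k = \frac{1}{344} \approx 0.002907$
$s{\left(g \right)} = -2$ ($s{\left(g \right)} = -4 + 2 = -2$)
$j{\left(U \right)} = - \frac{2}{U}$
$M = \frac{665}{236}$ ($M = 4 - \frac{-243 - 36}{- \frac{2}{-2} - 237} = 4 - - \frac{279}{\left(-2\right) \left(- \frac{1}{2}\right) - 237} = 4 - - \frac{279}{1 - 237} = 4 - - \frac{279}{-236} = 4 - \left(-279\right) \left(- \frac{1}{236}\right) = 4 - \frac{279}{236} = \frac{665}{236} \approx 2.8178$)
$\left(M - 45\right) k = \left(\frac{665}{236} - 45\right) \frac{1}{344} = \left(- \frac{9955}{236}\right) \frac{1}{344} = - \frac{9955}{81184}$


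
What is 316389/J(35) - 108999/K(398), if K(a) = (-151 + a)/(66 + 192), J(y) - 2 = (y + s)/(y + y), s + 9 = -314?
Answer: -4816191813/18278 ≈ -2.6350e+5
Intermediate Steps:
s = -323 (s = -9 - 314 = -323)
J(y) = 2 + (-323 + y)/(2*y) (J(y) = 2 + (y - 323)/(y + y) = 2 + (-323 + y)/((2*y)) = 2 + (-323 + y)*(1/(2*y)) = 2 + (-323 + y)/(2*y))
K(a) = -151/258 + a/258 (K(a) = (-151 + a)/258 = (-151 + a)*(1/258) = -151/258 + a/258)
316389/J(35) - 108999/K(398) = 316389/(((½)*(-323 + 5*35)/35)) - 108999/(-151/258 + (1/258)*398) = 316389/(((½)*(1/35)*(-323 + 175))) - 108999/(-151/258 + 199/129) = 316389/(((½)*(1/35)*(-148))) - 108999/247/258 = 316389/(-74/35) - 108999*258/247 = 316389*(-35/74) - 28121742/247 = -11073615/74 - 28121742/247 = -4816191813/18278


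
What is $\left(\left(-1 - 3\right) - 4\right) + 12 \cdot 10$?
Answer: $112$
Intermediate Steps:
$\left(\left(-1 - 3\right) - 4\right) + 12 \cdot 10 = \left(-4 - 4\right) + 120 = -8 + 120 = 112$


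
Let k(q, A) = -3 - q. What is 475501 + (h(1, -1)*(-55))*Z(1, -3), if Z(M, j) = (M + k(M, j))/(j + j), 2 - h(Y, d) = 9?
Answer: 951387/2 ≈ 4.7569e+5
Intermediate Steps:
h(Y, d) = -7 (h(Y, d) = 2 - 1*9 = 2 - 9 = -7)
Z(M, j) = -3/(2*j) (Z(M, j) = (M + (-3 - M))/(j + j) = -3*1/(2*j) = -3/(2*j))
475501 + (h(1, -1)*(-55))*Z(1, -3) = 475501 + (-7*(-55))*(-3/2/(-3)) = 475501 + 385*(-3/2*(-1/3)) = 475501 + 385*(1/2) = 475501 + 385/2 = 951387/2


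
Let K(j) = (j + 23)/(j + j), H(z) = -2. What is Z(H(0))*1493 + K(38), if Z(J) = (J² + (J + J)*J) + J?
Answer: 1134741/76 ≈ 14931.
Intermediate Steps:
K(j) = (23 + j)/(2*j) (K(j) = (23 + j)/((2*j)) = (23 + j)*(1/(2*j)) = (23 + j)/(2*j))
Z(J) = J + 3*J² (Z(J) = (J² + (2*J)*J) + J = (J² + 2*J²) + J = 3*J² + J = J + 3*J²)
Z(H(0))*1493 + K(38) = -2*(1 + 3*(-2))*1493 + (½)*(23 + 38)/38 = -2*(1 - 6)*1493 + (½)*(1/38)*61 = -2*(-5)*1493 + 61/76 = 10*1493 + 61/76 = 14930 + 61/76 = 1134741/76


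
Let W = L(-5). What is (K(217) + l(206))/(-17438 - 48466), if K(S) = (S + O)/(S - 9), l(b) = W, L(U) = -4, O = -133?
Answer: 187/3427008 ≈ 5.4567e-5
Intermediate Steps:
W = -4
l(b) = -4
K(S) = (-133 + S)/(-9 + S) (K(S) = (S - 133)/(S - 9) = (-133 + S)/(-9 + S))
(K(217) + l(206))/(-17438 - 48466) = ((-133 + 217)/(-9 + 217) - 4)/(-17438 - 48466) = (84/208 - 4)/(-65904) = ((1/208)*84 - 4)*(-1/65904) = (21/52 - 4)*(-1/65904) = -187/52*(-1/65904) = 187/3427008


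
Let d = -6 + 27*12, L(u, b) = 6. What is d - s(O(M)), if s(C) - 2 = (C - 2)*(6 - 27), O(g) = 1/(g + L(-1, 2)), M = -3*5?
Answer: 815/3 ≈ 271.67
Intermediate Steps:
M = -15
O(g) = 1/(6 + g) (O(g) = 1/(g + 6) = 1/(6 + g))
s(C) = 44 - 21*C (s(C) = 2 + (C - 2)*(6 - 27) = 2 + (-2 + C)*(-21) = 2 + (42 - 21*C) = 44 - 21*C)
d = 318 (d = -6 + 324 = 318)
d - s(O(M)) = 318 - (44 - 21/(6 - 15)) = 318 - (44 - 21/(-9)) = 318 - (44 - 21*(-1/9)) = 318 - (44 + 7/3) = 318 - 1*139/3 = 318 - 139/3 = 815/3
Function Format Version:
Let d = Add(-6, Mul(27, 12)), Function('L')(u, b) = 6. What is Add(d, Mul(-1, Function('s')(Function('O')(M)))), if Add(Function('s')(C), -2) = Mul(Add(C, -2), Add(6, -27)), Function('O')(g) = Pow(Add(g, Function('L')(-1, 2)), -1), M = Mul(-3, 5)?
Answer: Rational(815, 3) ≈ 271.67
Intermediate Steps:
M = -15
Function('O')(g) = Pow(Add(6, g), -1) (Function('O')(g) = Pow(Add(g, 6), -1) = Pow(Add(6, g), -1))
Function('s')(C) = Add(44, Mul(-21, C)) (Function('s')(C) = Add(2, Mul(Add(C, -2), Add(6, -27))) = Add(2, Mul(Add(-2, C), -21)) = Add(2, Add(42, Mul(-21, C))) = Add(44, Mul(-21, C)))
d = 318 (d = Add(-6, 324) = 318)
Add(d, Mul(-1, Function('s')(Function('O')(M)))) = Add(318, Mul(-1, Add(44, Mul(-21, Pow(Add(6, -15), -1))))) = Add(318, Mul(-1, Add(44, Mul(-21, Pow(-9, -1))))) = Add(318, Mul(-1, Add(44, Mul(-21, Rational(-1, 9))))) = Add(318, Mul(-1, Add(44, Rational(7, 3)))) = Add(318, Mul(-1, Rational(139, 3))) = Add(318, Rational(-139, 3)) = Rational(815, 3)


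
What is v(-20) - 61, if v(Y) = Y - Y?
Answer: -61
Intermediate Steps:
v(Y) = 0
v(-20) - 61 = 0 - 61 = -61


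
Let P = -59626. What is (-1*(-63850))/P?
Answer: -31925/29813 ≈ -1.0708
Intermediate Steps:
(-1*(-63850))/P = -1*(-63850)/(-59626) = 63850*(-1/59626) = -31925/29813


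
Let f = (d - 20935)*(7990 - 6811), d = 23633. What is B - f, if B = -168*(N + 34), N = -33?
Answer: -3181110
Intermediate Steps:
B = -168 (B = -168*(-33 + 34) = -168*1 = -168)
f = 3180942 (f = (23633 - 20935)*(7990 - 6811) = 2698*1179 = 3180942)
B - f = -168 - 1*3180942 = -168 - 3180942 = -3181110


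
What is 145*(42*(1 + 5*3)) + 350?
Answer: 97790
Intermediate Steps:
145*(42*(1 + 5*3)) + 350 = 145*(42*(1 + 15)) + 350 = 145*(42*16) + 350 = 145*672 + 350 = 97440 + 350 = 97790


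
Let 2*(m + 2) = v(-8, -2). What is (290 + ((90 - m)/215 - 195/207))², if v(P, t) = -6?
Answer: 737788230916/8803089 ≈ 83810.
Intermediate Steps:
m = -5 (m = -2 + (½)*(-6) = -2 - 3 = -5)
(290 + ((90 - m)/215 - 195/207))² = (290 + ((90 - 1*(-5))/215 - 195/207))² = (290 + ((90 + 5)*(1/215) - 195*1/207))² = (290 + (95*(1/215) - 65/69))² = (290 + (19/43 - 65/69))² = (290 - 1484/2967)² = (858946/2967)² = 737788230916/8803089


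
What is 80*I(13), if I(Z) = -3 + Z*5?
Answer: 4960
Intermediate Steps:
I(Z) = -3 + 5*Z
80*I(13) = 80*(-3 + 5*13) = 80*(-3 + 65) = 80*62 = 4960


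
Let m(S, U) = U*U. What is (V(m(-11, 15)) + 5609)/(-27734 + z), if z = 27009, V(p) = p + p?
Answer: -6059/725 ≈ -8.3572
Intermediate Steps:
m(S, U) = U²
V(p) = 2*p
(V(m(-11, 15)) + 5609)/(-27734 + z) = (2*15² + 5609)/(-27734 + 27009) = (2*225 + 5609)/(-725) = (450 + 5609)*(-1/725) = 6059*(-1/725) = -6059/725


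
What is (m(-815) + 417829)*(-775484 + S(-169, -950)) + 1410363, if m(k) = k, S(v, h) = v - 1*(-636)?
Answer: -323191528875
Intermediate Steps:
S(v, h) = 636 + v (S(v, h) = v + 636 = 636 + v)
(m(-815) + 417829)*(-775484 + S(-169, -950)) + 1410363 = (-815 + 417829)*(-775484 + (636 - 169)) + 1410363 = 417014*(-775484 + 467) + 1410363 = 417014*(-775017) + 1410363 = -323192939238 + 1410363 = -323191528875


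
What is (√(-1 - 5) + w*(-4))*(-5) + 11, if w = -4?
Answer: -69 - 5*I*√6 ≈ -69.0 - 12.247*I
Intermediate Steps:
(√(-1 - 5) + w*(-4))*(-5) + 11 = (√(-1 - 5) - 4*(-4))*(-5) + 11 = (√(-6) + 16)*(-5) + 11 = (I*√6 + 16)*(-5) + 11 = (16 + I*√6)*(-5) + 11 = (-80 - 5*I*√6) + 11 = -69 - 5*I*√6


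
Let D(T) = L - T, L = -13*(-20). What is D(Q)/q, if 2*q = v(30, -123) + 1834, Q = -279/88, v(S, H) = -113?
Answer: 23159/75724 ≈ 0.30583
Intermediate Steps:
L = 260
Q = -279/88 (Q = -279*1/88 = -279/88 ≈ -3.1705)
q = 1721/2 (q = (-113 + 1834)/2 = (½)*1721 = 1721/2 ≈ 860.50)
D(T) = 260 - T
D(Q)/q = (260 - 1*(-279/88))/(1721/2) = (260 + 279/88)*(2/1721) = (23159/88)*(2/1721) = 23159/75724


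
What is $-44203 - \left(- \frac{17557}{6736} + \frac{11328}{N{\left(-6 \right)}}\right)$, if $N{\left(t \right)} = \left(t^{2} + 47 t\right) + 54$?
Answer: $- \frac{297336427}{6736} \approx -44141.0$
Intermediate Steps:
$N{\left(t \right)} = 54 + t^{2} + 47 t$
$-44203 - \left(- \frac{17557}{6736} + \frac{11328}{N{\left(-6 \right)}}\right) = -44203 - \left(- \frac{17557}{6736} + \frac{11328}{54 + \left(-6\right)^{2} + 47 \left(-6\right)}\right) = -44203 - \left(- \frac{17557}{6736} + \frac{11328}{54 + 36 - 282}\right) = -44203 - \left(- \frac{17557}{6736} + \frac{11328}{-192}\right) = -44203 + \left(\left(-11328\right) \left(- \frac{1}{192}\right) + \frac{17557}{6736}\right) = -44203 + \left(59 + \frac{17557}{6736}\right) = -44203 + \frac{414981}{6736} = - \frac{297336427}{6736}$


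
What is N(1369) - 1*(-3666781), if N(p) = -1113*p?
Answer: 2143084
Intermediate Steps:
N(1369) - 1*(-3666781) = -1113*1369 - 1*(-3666781) = -1523697 + 3666781 = 2143084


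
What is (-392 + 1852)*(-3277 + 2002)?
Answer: -1861500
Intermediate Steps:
(-392 + 1852)*(-3277 + 2002) = 1460*(-1275) = -1861500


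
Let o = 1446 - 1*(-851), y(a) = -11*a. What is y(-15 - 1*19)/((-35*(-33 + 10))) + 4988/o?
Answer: 4874418/1849085 ≈ 2.6361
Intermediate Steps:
o = 2297 (o = 1446 + 851 = 2297)
y(-15 - 1*19)/((-35*(-33 + 10))) + 4988/o = (-11*(-15 - 1*19))/((-35*(-33 + 10))) + 4988/2297 = (-11*(-15 - 19))/((-35*(-23))) + 4988*(1/2297) = -11*(-34)/805 + 4988/2297 = 374*(1/805) + 4988/2297 = 374/805 + 4988/2297 = 4874418/1849085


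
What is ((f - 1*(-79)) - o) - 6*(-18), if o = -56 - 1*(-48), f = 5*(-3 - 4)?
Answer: 160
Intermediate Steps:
f = -35 (f = 5*(-7) = -35)
o = -8 (o = -56 + 48 = -8)
((f - 1*(-79)) - o) - 6*(-18) = ((-35 - 1*(-79)) - 1*(-8)) - 6*(-18) = ((-35 + 79) + 8) - 1*(-108) = (44 + 8) + 108 = 52 + 108 = 160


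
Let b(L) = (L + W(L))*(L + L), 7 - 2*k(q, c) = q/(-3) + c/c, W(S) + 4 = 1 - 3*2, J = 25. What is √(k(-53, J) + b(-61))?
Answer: 7*√6270/6 ≈ 92.381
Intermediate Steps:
W(S) = -9 (W(S) = -4 + (1 - 3*2) = -4 + (1 - 6) = -4 - 5 = -9)
k(q, c) = 3 + q/6 (k(q, c) = 7/2 - (q/(-3) + c/c)/2 = 7/2 - (q*(-⅓) + 1)/2 = 7/2 - (-q/3 + 1)/2 = 7/2 - (1 - q/3)/2 = 7/2 + (-½ + q/6) = 3 + q/6)
b(L) = 2*L*(-9 + L) (b(L) = (L - 9)*(L + L) = (-9 + L)*(2*L) = 2*L*(-9 + L))
√(k(-53, J) + b(-61)) = √((3 + (⅙)*(-53)) + 2*(-61)*(-9 - 61)) = √((3 - 53/6) + 2*(-61)*(-70)) = √(-35/6 + 8540) = √(51205/6) = 7*√6270/6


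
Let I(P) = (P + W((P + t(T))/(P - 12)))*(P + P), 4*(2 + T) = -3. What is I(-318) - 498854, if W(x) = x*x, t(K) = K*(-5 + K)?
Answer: -690269361677/2323200 ≈ -2.9712e+5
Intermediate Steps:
T = -11/4 (T = -2 + (¼)*(-3) = -2 - ¾ = -11/4 ≈ -2.7500)
W(x) = x²
I(P) = 2*P*(P + (341/16 + P)²/(-12 + P)²) (I(P) = (P + ((P - 11*(-5 - 11/4)/4)/(P - 12))²)*(P + P) = (P + ((P - 11/4*(-31/4))/(-12 + P))²)*(2*P) = (P + ((P + 341/16)/(-12 + P))²)*(2*P) = (P + ((341/16 + P)/(-12 + P))²)*(2*P) = (P + (341/16 + P)²/(-12 + P)²)*(2*P) = 2*P*(P + (341/16 + P)²/(-12 + P)²))
I(-318) - 498854 = (2*(-318)² + (1/128)*(-318)*(341 + 16*(-318))²/(-12 - 318)²) - 498854 = (2*101124 + (1/128)*(-318)*(341 - 5088)²/(-330)²) - 498854 = (202248 + (1/128)*(-318)*(1/108900)*(-4747)²) - 498854 = (202248 + (1/128)*(-318)*(1/108900)*22534009) - 498854 = (202248 - 1194302477/2323200) - 498854 = 468668251123/2323200 - 498854 = -690269361677/2323200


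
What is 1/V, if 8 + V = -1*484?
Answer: -1/492 ≈ -0.0020325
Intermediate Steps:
V = -492 (V = -8 - 1*484 = -8 - 484 = -492)
1/V = 1/(-492) = -1/492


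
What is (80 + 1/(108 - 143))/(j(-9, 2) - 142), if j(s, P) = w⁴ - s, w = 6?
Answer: 2799/40705 ≈ 0.068763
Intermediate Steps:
j(s, P) = 1296 - s (j(s, P) = 6⁴ - s = 1296 - s)
(80 + 1/(108 - 143))/(j(-9, 2) - 142) = (80 + 1/(108 - 143))/((1296 - 1*(-9)) - 142) = (80 + 1/(-35))/((1296 + 9) - 142) = (80 - 1/35)/(1305 - 142) = (2799/35)/1163 = (2799/35)*(1/1163) = 2799/40705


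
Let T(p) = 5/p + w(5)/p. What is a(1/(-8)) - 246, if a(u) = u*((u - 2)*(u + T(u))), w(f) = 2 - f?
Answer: -128145/512 ≈ -250.28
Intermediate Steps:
T(p) = 2/p (T(p) = 5/p + (2 - 1*5)/p = 5/p + (2 - 5)/p = 5/p - 3/p = 2/p)
a(u) = u*(-2 + u)*(u + 2/u) (a(u) = u*((u - 2)*(u + 2/u)) = u*((-2 + u)*(u + 2/u)) = u*(-2 + u)*(u + 2/u))
a(1/(-8)) - 246 = (-4 + (2 + (1/(-8))**2 - 2/(-8))/(-8)) - 246 = (-4 - (2 + (-1/8)**2 - 2*(-1/8))/8) - 246 = (-4 - (2 + 1/64 + 1/4)/8) - 246 = (-4 - 1/8*145/64) - 246 = (-4 - 145/512) - 246 = -2193/512 - 246 = -128145/512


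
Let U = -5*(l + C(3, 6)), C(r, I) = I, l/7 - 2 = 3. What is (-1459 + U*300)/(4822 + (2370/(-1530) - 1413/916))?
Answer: -2941192644/225120125 ≈ -13.065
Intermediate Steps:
l = 35 (l = 14 + 7*3 = 14 + 21 = 35)
U = -205 (U = -5*(35 + 6) = -5*41 = -205)
(-1459 + U*300)/(4822 + (2370/(-1530) - 1413/916)) = (-1459 - 205*300)/(4822 + (2370/(-1530) - 1413/916)) = (-1459 - 61500)/(4822 + (2370*(-1/1530) - 1413*1/916)) = -62959/(4822 + (-79/51 - 1413/916)) = -62959/(4822 - 144427/46716) = -62959/225120125/46716 = -62959*46716/225120125 = -2941192644/225120125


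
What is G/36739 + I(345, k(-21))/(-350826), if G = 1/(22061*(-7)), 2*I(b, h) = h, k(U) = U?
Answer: 5673460141/189562766592836 ≈ 2.9929e-5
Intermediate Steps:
I(b, h) = h/2
G = -1/154427 (G = 1/(-154427) = -1/154427 ≈ -6.4756e-6)
G/36739 + I(345, k(-21))/(-350826) = -1/154427/36739 + ((½)*(-21))/(-350826) = -1/154427*1/36739 - 21/2*(-1/350826) = -1/5673493553 + 1/33412 = 5673460141/189562766592836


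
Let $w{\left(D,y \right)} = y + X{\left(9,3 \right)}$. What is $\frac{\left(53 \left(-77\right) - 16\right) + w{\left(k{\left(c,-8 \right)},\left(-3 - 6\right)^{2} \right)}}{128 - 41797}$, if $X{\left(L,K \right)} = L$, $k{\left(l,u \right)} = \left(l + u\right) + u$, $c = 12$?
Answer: $\frac{4007}{41669} \approx 0.096163$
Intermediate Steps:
$k{\left(l,u \right)} = l + 2 u$
$w{\left(D,y \right)} = 9 + y$ ($w{\left(D,y \right)} = y + 9 = 9 + y$)
$\frac{\left(53 \left(-77\right) - 16\right) + w{\left(k{\left(c,-8 \right)},\left(-3 - 6\right)^{2} \right)}}{128 - 41797} = \frac{\left(53 \left(-77\right) - 16\right) + \left(9 + \left(-3 - 6\right)^{2}\right)}{128 - 41797} = \frac{\left(-4081 - 16\right) + \left(9 + \left(-9\right)^{2}\right)}{-41669} = \left(-4097 + \left(9 + 81\right)\right) \left(- \frac{1}{41669}\right) = \left(-4097 + 90\right) \left(- \frac{1}{41669}\right) = \left(-4007\right) \left(- \frac{1}{41669}\right) = \frac{4007}{41669}$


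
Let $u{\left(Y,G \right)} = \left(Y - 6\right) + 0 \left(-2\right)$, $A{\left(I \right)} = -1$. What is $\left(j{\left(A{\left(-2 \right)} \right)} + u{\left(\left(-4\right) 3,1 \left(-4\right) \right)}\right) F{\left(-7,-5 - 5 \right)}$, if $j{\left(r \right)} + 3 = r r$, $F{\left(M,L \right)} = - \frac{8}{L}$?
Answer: $-16$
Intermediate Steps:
$j{\left(r \right)} = -3 + r^{2}$ ($j{\left(r \right)} = -3 + r r = -3 + r^{2}$)
$u{\left(Y,G \right)} = -6 + Y$ ($u{\left(Y,G \right)} = \left(Y - 6\right) + 0 = \left(-6 + Y\right) + 0 = -6 + Y$)
$\left(j{\left(A{\left(-2 \right)} \right)} + u{\left(\left(-4\right) 3,1 \left(-4\right) \right)}\right) F{\left(-7,-5 - 5 \right)} = \left(\left(-3 + \left(-1\right)^{2}\right) - 18\right) \left(- \frac{8}{-5 - 5}\right) = \left(\left(-3 + 1\right) - 18\right) \left(- \frac{8}{-5 - 5}\right) = \left(-2 - 18\right) \left(- \frac{8}{-10}\right) = - 20 \left(\left(-8\right) \left(- \frac{1}{10}\right)\right) = \left(-20\right) \frac{4}{5} = -16$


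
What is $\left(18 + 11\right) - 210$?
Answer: $-181$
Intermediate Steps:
$\left(18 + 11\right) - 210 = 29 - 210 = -181$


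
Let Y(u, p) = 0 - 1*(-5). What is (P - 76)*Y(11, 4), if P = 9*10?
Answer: 70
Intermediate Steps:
Y(u, p) = 5 (Y(u, p) = 0 + 5 = 5)
P = 90
(P - 76)*Y(11, 4) = (90 - 76)*5 = 14*5 = 70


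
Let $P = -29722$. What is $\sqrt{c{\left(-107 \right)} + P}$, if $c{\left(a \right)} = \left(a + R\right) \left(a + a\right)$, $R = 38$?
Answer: $2 i \sqrt{3739} \approx 122.29 i$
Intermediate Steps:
$c{\left(a \right)} = 2 a \left(38 + a\right)$ ($c{\left(a \right)} = \left(a + 38\right) \left(a + a\right) = \left(38 + a\right) 2 a = 2 a \left(38 + a\right)$)
$\sqrt{c{\left(-107 \right)} + P} = \sqrt{2 \left(-107\right) \left(38 - 107\right) - 29722} = \sqrt{2 \left(-107\right) \left(-69\right) - 29722} = \sqrt{14766 - 29722} = \sqrt{-14956} = 2 i \sqrt{3739}$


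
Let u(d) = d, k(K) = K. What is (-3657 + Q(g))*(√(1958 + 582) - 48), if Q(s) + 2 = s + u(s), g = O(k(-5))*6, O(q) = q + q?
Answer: 181392 - 7558*√635 ≈ -9063.6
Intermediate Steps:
O(q) = 2*q
g = -60 (g = (2*(-5))*6 = -10*6 = -60)
Q(s) = -2 + 2*s (Q(s) = -2 + (s + s) = -2 + 2*s)
(-3657 + Q(g))*(√(1958 + 582) - 48) = (-3657 + (-2 + 2*(-60)))*(√(1958 + 582) - 48) = (-3657 + (-2 - 120))*(√2540 - 48) = (-3657 - 122)*(2*√635 - 48) = -3779*(-48 + 2*√635) = 181392 - 7558*√635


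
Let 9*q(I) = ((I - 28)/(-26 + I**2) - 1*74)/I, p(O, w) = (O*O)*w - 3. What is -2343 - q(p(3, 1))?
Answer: -210743/90 ≈ -2341.6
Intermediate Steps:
p(O, w) = -3 + w*O**2 (p(O, w) = O**2*w - 3 = w*O**2 - 3 = -3 + w*O**2)
q(I) = (-74 + (-28 + I)/(-26 + I**2))/(9*I) (q(I) = (((I - 28)/(-26 + I**2) - 1*74)/I)/9 = (((-28 + I)/(-26 + I**2) - 74)/I)/9 = ((-74 + (-28 + I)/(-26 + I**2))/I)/9 = (-74 + (-28 + I)/(-26 + I**2))/(9*I))
-2343 - q(p(3, 1)) = -2343 - (1896 + (-3 + 1*3**2) - 74*(-3 + 1*3**2)**2)/(9*(-3 + 1*3**2)*(-26 + (-3 + 1*3**2)**2)) = -2343 - (1896 + (-3 + 1*9) - 74*(-3 + 1*9)**2)/(9*(-3 + 1*9)*(-26 + (-3 + 1*9)**2)) = -2343 - (1896 + (-3 + 9) - 74*(-3 + 9)**2)/(9*(-3 + 9)*(-26 + (-3 + 9)**2)) = -2343 - (1896 + 6 - 74*6**2)/(9*6*(-26 + 6**2)) = -2343 - (1896 + 6 - 74*36)/(9*6*(-26 + 36)) = -2343 - (1896 + 6 - 2664)/(9*6*10) = -2343 - (-762)/(9*6*10) = -2343 - 1*(-127/90) = -2343 + 127/90 = -210743/90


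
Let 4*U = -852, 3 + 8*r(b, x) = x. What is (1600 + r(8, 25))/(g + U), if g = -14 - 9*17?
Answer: -6411/1520 ≈ -4.2178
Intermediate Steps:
r(b, x) = -3/8 + x/8
g = -167 (g = -14 - 153 = -167)
U = -213 (U = (1/4)*(-852) = -213)
(1600 + r(8, 25))/(g + U) = (1600 + (-3/8 + (1/8)*25))/(-167 - 213) = (1600 + (-3/8 + 25/8))/(-380) = (1600 + 11/4)*(-1/380) = (6411/4)*(-1/380) = -6411/1520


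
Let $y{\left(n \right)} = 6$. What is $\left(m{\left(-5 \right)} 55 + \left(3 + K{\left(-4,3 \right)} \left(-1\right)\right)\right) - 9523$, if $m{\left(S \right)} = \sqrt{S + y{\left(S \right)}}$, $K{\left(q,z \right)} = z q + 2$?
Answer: $-9455$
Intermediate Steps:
$K{\left(q,z \right)} = 2 + q z$ ($K{\left(q,z \right)} = q z + 2 = 2 + q z$)
$m{\left(S \right)} = \sqrt{6 + S}$ ($m{\left(S \right)} = \sqrt{S + 6} = \sqrt{6 + S}$)
$\left(m{\left(-5 \right)} 55 + \left(3 + K{\left(-4,3 \right)} \left(-1\right)\right)\right) - 9523 = \left(\sqrt{6 - 5} \cdot 55 + \left(3 + \left(2 - 12\right) \left(-1\right)\right)\right) - 9523 = \left(\sqrt{1} \cdot 55 + \left(3 + \left(2 - 12\right) \left(-1\right)\right)\right) - 9523 = \left(1 \cdot 55 + \left(3 - -10\right)\right) - 9523 = \left(55 + \left(3 + 10\right)\right) - 9523 = \left(55 + 13\right) - 9523 = 68 - 9523 = -9455$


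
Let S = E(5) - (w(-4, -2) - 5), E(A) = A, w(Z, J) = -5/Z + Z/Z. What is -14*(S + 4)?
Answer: -329/2 ≈ -164.50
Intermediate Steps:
w(Z, J) = 1 - 5/Z (w(Z, J) = -5/Z + 1 = 1 - 5/Z)
S = 31/4 (S = 5 - ((-5 - 4)/(-4) - 5) = 5 - (-1/4*(-9) - 5) = 5 - (9/4 - 5) = 5 - 1*(-11/4) = 5 + 11/4 = 31/4 ≈ 7.7500)
-14*(S + 4) = -14*(31/4 + 4) = -14*47/4 = -329/2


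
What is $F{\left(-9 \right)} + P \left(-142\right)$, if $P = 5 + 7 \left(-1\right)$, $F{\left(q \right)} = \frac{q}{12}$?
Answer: $\frac{1133}{4} \approx 283.25$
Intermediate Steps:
$F{\left(q \right)} = \frac{q}{12}$ ($F{\left(q \right)} = q \frac{1}{12} = \frac{q}{12}$)
$P = -2$ ($P = 5 - 7 = -2$)
$F{\left(-9 \right)} + P \left(-142\right) = \frac{1}{12} \left(-9\right) - -284 = - \frac{3}{4} + 284 = \frac{1133}{4}$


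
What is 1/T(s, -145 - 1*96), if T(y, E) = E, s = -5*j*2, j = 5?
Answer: -1/241 ≈ -0.0041494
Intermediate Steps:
s = -50 (s = -5*5*2 = -25*2 = -50)
1/T(s, -145 - 1*96) = 1/(-145 - 1*96) = 1/(-145 - 96) = 1/(-241) = -1/241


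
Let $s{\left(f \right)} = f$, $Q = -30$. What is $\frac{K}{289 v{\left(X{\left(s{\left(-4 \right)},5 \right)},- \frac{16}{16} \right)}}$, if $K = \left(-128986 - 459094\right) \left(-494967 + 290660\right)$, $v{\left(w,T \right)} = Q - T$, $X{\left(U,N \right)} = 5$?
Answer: $- \frac{120148860560}{8381} \approx -1.4336 \cdot 10^{7}$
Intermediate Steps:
$v{\left(w,T \right)} = -30 - T$
$K = 120148860560$ ($K = \left(-588080\right) \left(-204307\right) = 120148860560$)
$\frac{K}{289 v{\left(X{\left(s{\left(-4 \right)},5 \right)},- \frac{16}{16} \right)}} = \frac{120148860560}{289 \left(-30 - - \frac{16}{16}\right)} = \frac{120148860560}{289 \left(-30 - \left(-16\right) \frac{1}{16}\right)} = \frac{120148860560}{289 \left(-30 - -1\right)} = \frac{120148860560}{289 \left(-30 + 1\right)} = \frac{120148860560}{289 \left(-29\right)} = \frac{120148860560}{-8381} = 120148860560 \left(- \frac{1}{8381}\right) = - \frac{120148860560}{8381}$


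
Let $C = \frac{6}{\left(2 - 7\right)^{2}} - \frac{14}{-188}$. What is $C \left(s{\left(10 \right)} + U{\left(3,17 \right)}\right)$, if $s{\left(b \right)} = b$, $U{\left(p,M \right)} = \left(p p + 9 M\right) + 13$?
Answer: $\frac{27343}{470} \approx 58.177$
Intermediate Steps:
$U{\left(p,M \right)} = 13 + p^{2} + 9 M$ ($U{\left(p,M \right)} = \left(p^{2} + 9 M\right) + 13 = 13 + p^{2} + 9 M$)
$C = \frac{739}{2350}$ ($C = \frac{6}{\left(-5\right)^{2}} - - \frac{7}{94} = \frac{6}{25} + \frac{7}{94} = \frac{739}{2350} \approx 0.31447$)
$C \left(s{\left(10 \right)} + U{\left(3,17 \right)}\right) = \frac{739 \left(10 + \left(13 + 3^{2} + 9 \cdot 17\right)\right)}{2350} = \frac{739 \left(10 + \left(13 + 9 + 153\right)\right)}{2350} = \frac{739 \left(10 + 175\right)}{2350} = \frac{739}{2350} \cdot 185 = \frac{27343}{470}$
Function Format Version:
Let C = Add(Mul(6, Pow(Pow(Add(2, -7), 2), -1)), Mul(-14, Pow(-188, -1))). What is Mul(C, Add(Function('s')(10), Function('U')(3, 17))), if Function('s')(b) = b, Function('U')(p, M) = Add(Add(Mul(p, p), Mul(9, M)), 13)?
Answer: Rational(27343, 470) ≈ 58.177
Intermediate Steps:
Function('U')(p, M) = Add(13, Pow(p, 2), Mul(9, M)) (Function('U')(p, M) = Add(Add(Pow(p, 2), Mul(9, M)), 13) = Add(13, Pow(p, 2), Mul(9, M)))
C = Rational(739, 2350) (C = Add(Mul(6, Pow(Pow(-5, 2), -1)), Mul(-14, Rational(-1, 188))) = Add(Mul(6, Pow(25, -1)), Rational(7, 94)) = Add(Mul(6, Rational(1, 25)), Rational(7, 94)) = Add(Rational(6, 25), Rational(7, 94)) = Rational(739, 2350) ≈ 0.31447)
Mul(C, Add(Function('s')(10), Function('U')(3, 17))) = Mul(Rational(739, 2350), Add(10, Add(13, Pow(3, 2), Mul(9, 17)))) = Mul(Rational(739, 2350), Add(10, Add(13, 9, 153))) = Mul(Rational(739, 2350), Add(10, 175)) = Mul(Rational(739, 2350), 185) = Rational(27343, 470)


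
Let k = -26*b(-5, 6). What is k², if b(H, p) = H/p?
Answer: 4225/9 ≈ 469.44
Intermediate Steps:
k = 65/3 (k = -(-130)/6 = -26*(-⅚) = 65/3 ≈ 21.667)
k² = (65/3)² = 4225/9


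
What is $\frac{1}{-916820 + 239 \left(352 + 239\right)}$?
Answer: $- \frac{1}{775571} \approx -1.2894 \cdot 10^{-6}$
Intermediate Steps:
$\frac{1}{-916820 + 239 \left(352 + 239\right)} = \frac{1}{-916820 + 239 \cdot 591} = \frac{1}{-916820 + 141249} = \frac{1}{-775571} = - \frac{1}{775571}$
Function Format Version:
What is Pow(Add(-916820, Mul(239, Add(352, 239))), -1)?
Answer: Rational(-1, 775571) ≈ -1.2894e-6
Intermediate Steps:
Pow(Add(-916820, Mul(239, Add(352, 239))), -1) = Pow(Add(-916820, Mul(239, 591)), -1) = Pow(Add(-916820, 141249), -1) = Pow(-775571, -1) = Rational(-1, 775571)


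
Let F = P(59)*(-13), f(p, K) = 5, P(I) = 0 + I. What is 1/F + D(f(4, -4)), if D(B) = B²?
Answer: 19174/767 ≈ 24.999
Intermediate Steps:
P(I) = I
F = -767 (F = 59*(-13) = -767)
1/F + D(f(4, -4)) = 1/(-767) + 5² = -1/767 + 25 = 19174/767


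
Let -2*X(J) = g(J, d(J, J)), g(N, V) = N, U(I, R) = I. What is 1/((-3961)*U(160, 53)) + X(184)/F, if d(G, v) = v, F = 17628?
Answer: -14580887/2792980320 ≈ -0.0052205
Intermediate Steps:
X(J) = -J/2
1/((-3961)*U(160, 53)) + X(184)/F = 1/(-3961*160) - ½*184/17628 = -1/3961*1/160 - 92*1/17628 = -1/633760 - 23/4407 = -14580887/2792980320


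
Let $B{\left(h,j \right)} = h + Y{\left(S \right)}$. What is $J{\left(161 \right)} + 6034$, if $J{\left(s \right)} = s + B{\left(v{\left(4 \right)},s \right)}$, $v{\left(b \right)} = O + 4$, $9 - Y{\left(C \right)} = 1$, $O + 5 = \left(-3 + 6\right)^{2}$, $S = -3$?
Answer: $6211$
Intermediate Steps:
$O = 4$ ($O = -5 + \left(-3 + 6\right)^{2} = -5 + 3^{2} = -5 + 9 = 4$)
$Y{\left(C \right)} = 8$ ($Y{\left(C \right)} = 9 - 1 = 8$)
$v{\left(b \right)} = 8$ ($v{\left(b \right)} = 4 + 4 = 8$)
$B{\left(h,j \right)} = 8 + h$ ($B{\left(h,j \right)} = h + 8 = 8 + h$)
$J{\left(s \right)} = 16 + s$ ($J{\left(s \right)} = s + \left(8 + 8\right) = s + 16 = 16 + s$)
$J{\left(161 \right)} + 6034 = \left(16 + 161\right) + 6034 = 177 + 6034 = 6211$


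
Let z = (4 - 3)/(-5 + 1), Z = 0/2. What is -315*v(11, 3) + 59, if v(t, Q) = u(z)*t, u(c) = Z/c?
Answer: 59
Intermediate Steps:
Z = 0 (Z = 0*(1/2) = 0)
z = -1/4 (z = 1/(-4) = 1*(-1/4) = -1/4 ≈ -0.25000)
u(c) = 0 (u(c) = 0/c = 0)
v(t, Q) = 0 (v(t, Q) = 0*t = 0)
-315*v(11, 3) + 59 = -315*0 + 59 = 0 + 59 = 59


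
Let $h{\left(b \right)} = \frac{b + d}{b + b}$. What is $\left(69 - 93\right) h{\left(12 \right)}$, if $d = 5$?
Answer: $-17$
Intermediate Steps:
$h{\left(b \right)} = \frac{5 + b}{2 b}$ ($h{\left(b \right)} = \frac{b + 5}{b + b} = \frac{5 + b}{2 b}$)
$\left(69 - 93\right) h{\left(12 \right)} = \left(69 - 93\right) \frac{5 + 12}{2 \cdot 12} = - 24 \cdot \frac{1}{2} \cdot \frac{1}{12} \cdot 17 = \left(-24\right) \frac{17}{24} = -17$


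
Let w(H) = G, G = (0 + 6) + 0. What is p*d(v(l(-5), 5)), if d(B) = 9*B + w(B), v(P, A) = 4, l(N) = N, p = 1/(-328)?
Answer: -21/164 ≈ -0.12805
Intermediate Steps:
p = -1/328 ≈ -0.0030488
G = 6 (G = 6 + 0 = 6)
w(H) = 6
d(B) = 6 + 9*B (d(B) = 9*B + 6 = 6 + 9*B)
p*d(v(l(-5), 5)) = -(6 + 9*4)/328 = -(6 + 36)/328 = -1/328*42 = -21/164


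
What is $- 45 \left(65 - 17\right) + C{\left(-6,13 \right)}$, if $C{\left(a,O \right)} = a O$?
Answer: $-2238$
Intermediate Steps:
$C{\left(a,O \right)} = O a$
$- 45 \left(65 - 17\right) + C{\left(-6,13 \right)} = - 45 \left(65 - 17\right) + 13 \left(-6\right) = \left(-45\right) 48 - 78 = -2160 - 78 = -2238$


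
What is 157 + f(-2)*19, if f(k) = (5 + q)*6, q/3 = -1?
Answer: 385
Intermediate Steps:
q = -3 (q = 3*(-1) = -3)
f(k) = 12 (f(k) = (5 - 3)*6 = 2*6 = 12)
157 + f(-2)*19 = 157 + 12*19 = 157 + 228 = 385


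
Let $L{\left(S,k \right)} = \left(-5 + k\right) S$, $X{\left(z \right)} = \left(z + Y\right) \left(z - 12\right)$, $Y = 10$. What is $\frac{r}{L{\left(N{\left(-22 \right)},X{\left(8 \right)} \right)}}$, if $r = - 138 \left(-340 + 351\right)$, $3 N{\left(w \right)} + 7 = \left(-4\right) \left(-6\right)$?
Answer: $\frac{414}{119} \approx 3.479$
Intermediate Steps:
$X{\left(z \right)} = \left(-12 + z\right) \left(10 + z\right)$ ($X{\left(z \right)} = \left(z + 10\right) \left(z - 12\right) = \left(10 + z\right) \left(-12 + z\right) = \left(-12 + z\right) \left(10 + z\right)$)
$N{\left(w \right)} = \frac{17}{3}$ ($N{\left(w \right)} = - \frac{7}{3} + \frac{\left(-4\right) \left(-6\right)}{3} = - \frac{7}{3} + \frac{1}{3} \cdot 24 = - \frac{7}{3} + 8 = \frac{17}{3}$)
$L{\left(S,k \right)} = S \left(-5 + k\right)$
$r = -1518$ ($r = \left(-138\right) 11 = -1518$)
$\frac{r}{L{\left(N{\left(-22 \right)},X{\left(8 \right)} \right)}} = - \frac{1518}{\frac{17}{3} \left(-5 - \left(136 - 64\right)\right)} = - \frac{1518}{\frac{17}{3} \left(-5 - 72\right)} = - \frac{1518}{\frac{17}{3} \left(-77\right)} = - \frac{1518}{- \frac{1309}{3}} = \left(-1518\right) \left(- \frac{3}{1309}\right) = \frac{414}{119}$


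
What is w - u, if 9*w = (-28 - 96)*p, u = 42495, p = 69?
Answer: -130337/3 ≈ -43446.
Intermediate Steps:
w = -2852/3 (w = ((-28 - 96)*69)/9 = (-124*69)/9 = (⅑)*(-8556) = -2852/3 ≈ -950.67)
w - u = -2852/3 - 1*42495 = -2852/3 - 42495 = -130337/3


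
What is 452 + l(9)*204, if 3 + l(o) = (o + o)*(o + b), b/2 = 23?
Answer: 201800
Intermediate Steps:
b = 46 (b = 2*23 = 46)
l(o) = -3 + 2*o*(46 + o) (l(o) = -3 + (o + o)*(o + 46) = -3 + (2*o)*(46 + o) = -3 + 2*o*(46 + o))
452 + l(9)*204 = 452 + (-3 + 2*9² + 92*9)*204 = 452 + (-3 + 2*81 + 828)*204 = 452 + (-3 + 162 + 828)*204 = 452 + 987*204 = 452 + 201348 = 201800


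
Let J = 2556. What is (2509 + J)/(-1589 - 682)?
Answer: -5065/2271 ≈ -2.2303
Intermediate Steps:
(2509 + J)/(-1589 - 682) = (2509 + 2556)/(-1589 - 682) = 5065/(-2271) = 5065*(-1/2271) = -5065/2271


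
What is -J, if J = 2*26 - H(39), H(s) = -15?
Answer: -67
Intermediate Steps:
J = 67 (J = 2*26 - 1*(-15) = 52 + 15 = 67)
-J = -1*67 = -67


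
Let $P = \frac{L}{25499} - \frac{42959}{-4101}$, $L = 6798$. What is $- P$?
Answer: $- \frac{1123290139}{104571399} \approx -10.742$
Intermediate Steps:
$P = \frac{1123290139}{104571399}$ ($P = \frac{6798}{25499} - \frac{42959}{-4101} = 6798 \cdot \frac{1}{25499} - - \frac{42959}{4101} = \frac{6798}{25499} + \frac{42959}{4101} = \frac{1123290139}{104571399} \approx 10.742$)
$- P = \left(-1\right) \frac{1123290139}{104571399} = - \frac{1123290139}{104571399}$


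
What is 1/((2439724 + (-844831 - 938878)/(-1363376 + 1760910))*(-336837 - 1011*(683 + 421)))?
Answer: -397534/1409204799328189767 ≈ -2.8210e-13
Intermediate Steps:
1/((2439724 + (-844831 - 938878)/(-1363376 + 1760910))*(-336837 - 1011*(683 + 421))) = 1/((2439724 - 1783709/397534)*(-336837 - 1011*1104)) = 1/((2439724 - 1783709*1/397534)*(-336837 - 1116144)) = 1/((2439724 - 1783709/397534)*(-1452981)) = 1/((969871456907/397534)*(-1452981)) = 1/(-1409204799328189767/397534) = -397534/1409204799328189767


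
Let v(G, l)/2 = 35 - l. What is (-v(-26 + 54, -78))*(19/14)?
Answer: -2147/7 ≈ -306.71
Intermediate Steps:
v(G, l) = 70 - 2*l (v(G, l) = 2*(35 - l) = 70 - 2*l)
(-v(-26 + 54, -78))*(19/14) = (-(70 - 2*(-78)))*(19/14) = (-(70 + 156))*(19*(1/14)) = -1*226*(19/14) = -226*19/14 = -2147/7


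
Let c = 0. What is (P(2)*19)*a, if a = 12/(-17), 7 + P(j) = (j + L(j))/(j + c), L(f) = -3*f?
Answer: 2052/17 ≈ 120.71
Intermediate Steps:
P(j) = -9 (P(j) = -7 + (j - 3*j)/(j + 0) = -7 + (-2*j)/j = -7 - 2 = -9)
a = -12/17 (a = 12*(-1/17) = -12/17 ≈ -0.70588)
(P(2)*19)*a = -9*19*(-12/17) = -171*(-12/17) = 2052/17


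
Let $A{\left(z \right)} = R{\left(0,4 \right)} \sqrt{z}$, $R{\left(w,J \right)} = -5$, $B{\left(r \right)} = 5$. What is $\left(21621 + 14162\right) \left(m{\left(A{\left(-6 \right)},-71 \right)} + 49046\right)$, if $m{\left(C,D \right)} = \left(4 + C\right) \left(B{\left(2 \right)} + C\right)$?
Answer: $1750361228 - 1610235 i \sqrt{6} \approx 1.7504 \cdot 10^{9} - 3.9443 \cdot 10^{6} i$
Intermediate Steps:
$A{\left(z \right)} = - 5 \sqrt{z}$
$m{\left(C,D \right)} = \left(4 + C\right) \left(5 + C\right)$
$\left(21621 + 14162\right) \left(m{\left(A{\left(-6 \right)},-71 \right)} + 49046\right) = \left(21621 + 14162\right) \left(\left(20 + \left(- 5 \sqrt{-6}\right)^{2} + 9 \left(- 5 \sqrt{-6}\right)\right) + 49046\right) = 35783 \left(\left(20 + \left(- 5 i \sqrt{6}\right)^{2} + 9 \left(- 5 i \sqrt{6}\right)\right) + 49046\right) = 35783 \left(\left(20 - 150 - 45 i \sqrt{6}\right) + 49046\right) = 35783 \left(\left(-130 - 45 i \sqrt{6}\right) + 49046\right) = 35783 \left(48916 - 45 i \sqrt{6}\right) = 1750361228 - 1610235 i \sqrt{6}$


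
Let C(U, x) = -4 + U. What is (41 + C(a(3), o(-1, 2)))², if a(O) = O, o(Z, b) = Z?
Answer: 1600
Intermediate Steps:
(41 + C(a(3), o(-1, 2)))² = (41 + (-4 + 3))² = (41 - 1)² = 40² = 1600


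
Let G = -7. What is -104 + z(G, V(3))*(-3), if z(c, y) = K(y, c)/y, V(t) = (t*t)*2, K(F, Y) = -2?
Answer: -311/3 ≈ -103.67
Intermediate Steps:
V(t) = 2*t**2 (V(t) = t**2*2 = 2*t**2)
z(c, y) = -2/y
-104 + z(G, V(3))*(-3) = -104 - 2/(2*3**2)*(-3) = -104 - 2/(2*9)*(-3) = -104 - 2/18*(-3) = -104 - 2*1/18*(-3) = -104 - 1/9*(-3) = -104 + 1/3 = -311/3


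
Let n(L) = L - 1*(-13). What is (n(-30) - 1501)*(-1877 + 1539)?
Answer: 513084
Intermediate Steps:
n(L) = 13 + L (n(L) = L + 13 = 13 + L)
(n(-30) - 1501)*(-1877 + 1539) = ((13 - 30) - 1501)*(-1877 + 1539) = (-17 - 1501)*(-338) = -1518*(-338) = 513084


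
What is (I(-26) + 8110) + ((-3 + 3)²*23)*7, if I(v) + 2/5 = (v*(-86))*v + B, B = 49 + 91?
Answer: -249432/5 ≈ -49886.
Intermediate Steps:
B = 140
I(v) = 698/5 - 86*v² (I(v) = -⅖ + ((v*(-86))*v + 140) = -⅖ + ((-86*v)*v + 140) = -⅖ + (-86*v² + 140) = -⅖ + (140 - 86*v²) = 698/5 - 86*v²)
(I(-26) + 8110) + ((-3 + 3)²*23)*7 = ((698/5 - 86*(-26)²) + 8110) + ((-3 + 3)²*23)*7 = ((698/5 - 86*676) + 8110) + (0²*23)*7 = ((698/5 - 58136) + 8110) + (0*23)*7 = (-289982/5 + 8110) + 0*7 = -249432/5 + 0 = -249432/5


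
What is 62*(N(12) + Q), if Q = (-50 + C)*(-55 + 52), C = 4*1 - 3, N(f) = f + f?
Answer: 10602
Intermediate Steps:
N(f) = 2*f
C = 1 (C = 4 - 3 = 1)
Q = 147 (Q = (-50 + 1)*(-55 + 52) = -49*(-3) = 147)
62*(N(12) + Q) = 62*(2*12 + 147) = 62*(24 + 147) = 62*171 = 10602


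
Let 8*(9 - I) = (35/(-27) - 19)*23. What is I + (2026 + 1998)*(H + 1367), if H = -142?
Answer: 266191237/54 ≈ 4.9295e+6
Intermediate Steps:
I = 3637/54 (I = 9 - (35/(-27) - 19)*23/8 = 9 - (35*(-1/27) - 19)*23/8 = 9 - (-35/27 - 19)*23/8 = 9 - (-137)*23/54 = 9 - ⅛*(-12604/27) = 9 + 3151/54 = 3637/54 ≈ 67.352)
I + (2026 + 1998)*(H + 1367) = 3637/54 + (2026 + 1998)*(-142 + 1367) = 3637/54 + 4024*1225 = 3637/54 + 4929400 = 266191237/54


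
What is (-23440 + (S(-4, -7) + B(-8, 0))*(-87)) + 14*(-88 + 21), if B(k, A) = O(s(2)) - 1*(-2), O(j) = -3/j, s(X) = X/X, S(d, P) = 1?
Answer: -24378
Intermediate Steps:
s(X) = 1
B(k, A) = -1 (B(k, A) = -3/1 - 1*(-2) = -3*1 + 2 = -3 + 2 = -1)
(-23440 + (S(-4, -7) + B(-8, 0))*(-87)) + 14*(-88 + 21) = (-23440 + (1 - 1)*(-87)) + 14*(-88 + 21) = (-23440 + 0*(-87)) + 14*(-67) = (-23440 + 0) - 938 = -23440 - 938 = -24378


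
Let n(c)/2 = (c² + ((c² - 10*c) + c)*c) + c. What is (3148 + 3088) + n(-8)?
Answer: 4172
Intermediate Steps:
n(c) = 2*c + 2*c² + 2*c*(c² - 9*c) (n(c) = 2*((c² + ((c² - 10*c) + c)*c) + c) = 2*((c² + (c² - 9*c)*c) + c) = 2*((c² + c*(c² - 9*c)) + c) = 2*(c + c² + c*(c² - 9*c)) = 2*c + 2*c² + 2*c*(c² - 9*c))
(3148 + 3088) + n(-8) = (3148 + 3088) + 2*(-8)*(1 + (-8)² - 8*(-8)) = 6236 + 2*(-8)*(1 + 64 + 64) = 6236 + 2*(-8)*129 = 6236 - 2064 = 4172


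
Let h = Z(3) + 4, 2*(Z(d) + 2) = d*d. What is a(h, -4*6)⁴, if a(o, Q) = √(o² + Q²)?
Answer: 6115729/16 ≈ 3.8223e+5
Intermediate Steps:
Z(d) = -2 + d²/2 (Z(d) = -2 + (d*d)/2 = -2 + d²/2)
h = 13/2 (h = (-2 + (½)*3²) + 4 = (-2 + (½)*9) + 4 = (-2 + 9/2) + 4 = 5/2 + 4 = 13/2 ≈ 6.5000)
a(o, Q) = √(Q² + o²)
a(h, -4*6)⁴ = (√((-4*6)² + (13/2)²))⁴ = (√((-24)² + 169/4))⁴ = (√(576 + 169/4))⁴ = (√(2473/4))⁴ = (√2473/2)⁴ = 6115729/16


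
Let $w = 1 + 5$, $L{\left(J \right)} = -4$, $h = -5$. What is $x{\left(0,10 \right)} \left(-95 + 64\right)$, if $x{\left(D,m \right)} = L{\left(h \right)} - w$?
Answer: $310$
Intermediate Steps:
$w = 6$
$x{\left(D,m \right)} = -10$ ($x{\left(D,m \right)} = -4 - 6 = -10$)
$x{\left(0,10 \right)} \left(-95 + 64\right) = - 10 \left(-95 + 64\right) = \left(-10\right) \left(-31\right) = 310$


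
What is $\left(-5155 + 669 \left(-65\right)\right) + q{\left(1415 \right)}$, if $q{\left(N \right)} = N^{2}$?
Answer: $1953585$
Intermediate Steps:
$\left(-5155 + 669 \left(-65\right)\right) + q{\left(1415 \right)} = \left(-5155 + 669 \left(-65\right)\right) + 1415^{2} = \left(-5155 - 43485\right) + 2002225 = -48640 + 2002225 = 1953585$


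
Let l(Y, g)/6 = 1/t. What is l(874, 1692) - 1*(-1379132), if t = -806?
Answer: 555790193/403 ≈ 1.3791e+6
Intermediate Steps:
l(Y, g) = -3/403 (l(Y, g) = 6/(-806) = 6*(-1/806) = -3/403)
l(874, 1692) - 1*(-1379132) = -3/403 - 1*(-1379132) = -3/403 + 1379132 = 555790193/403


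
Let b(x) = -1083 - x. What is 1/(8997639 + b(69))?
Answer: 1/8996487 ≈ 1.1115e-7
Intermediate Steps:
1/(8997639 + b(69)) = 1/(8997639 + (-1083 - 1*69)) = 1/(8997639 + (-1083 - 69)) = 1/(8997639 - 1152) = 1/8996487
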